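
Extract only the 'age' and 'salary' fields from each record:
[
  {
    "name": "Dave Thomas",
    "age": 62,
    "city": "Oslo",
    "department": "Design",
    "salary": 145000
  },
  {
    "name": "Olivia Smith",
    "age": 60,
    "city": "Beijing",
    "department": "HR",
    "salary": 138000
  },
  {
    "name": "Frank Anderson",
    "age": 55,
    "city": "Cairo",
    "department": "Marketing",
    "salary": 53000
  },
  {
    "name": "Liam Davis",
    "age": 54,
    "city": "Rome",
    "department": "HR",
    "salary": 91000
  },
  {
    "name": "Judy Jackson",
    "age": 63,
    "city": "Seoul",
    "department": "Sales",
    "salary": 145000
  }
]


Original: 5 records with fields: name, age, city, department, salary
Keep: ['age', 'salary']
Drop: ['name', 'city', 'department']
Result: 5 records, 2 fields each

[
  {
    "age": 62,
    "salary": 145000
  },
  {
    "age": 60,
    "salary": 138000
  },
  {
    "age": 55,
    "salary": 53000
  },
  {
    "age": 54,
    "salary": 91000
  },
  {
    "age": 63,
    "salary": 145000
  }
]


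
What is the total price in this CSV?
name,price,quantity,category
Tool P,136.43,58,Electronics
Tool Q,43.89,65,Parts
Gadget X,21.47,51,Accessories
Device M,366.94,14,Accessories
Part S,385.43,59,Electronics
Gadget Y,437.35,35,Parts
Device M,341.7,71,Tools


Computing total price:
Values: [136.43, 43.89, 21.47, 366.94, 385.43, 437.35, 341.7]
Sum = 1733.21

1733.21


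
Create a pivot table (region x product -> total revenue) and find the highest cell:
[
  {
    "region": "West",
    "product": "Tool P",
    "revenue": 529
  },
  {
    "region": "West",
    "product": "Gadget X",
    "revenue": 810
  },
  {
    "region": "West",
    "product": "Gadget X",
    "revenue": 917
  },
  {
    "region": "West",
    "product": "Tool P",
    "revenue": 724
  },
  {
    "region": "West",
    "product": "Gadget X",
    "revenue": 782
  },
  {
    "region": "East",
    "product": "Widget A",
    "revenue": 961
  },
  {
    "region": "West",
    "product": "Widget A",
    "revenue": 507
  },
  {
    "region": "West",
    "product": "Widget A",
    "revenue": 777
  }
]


Pivot: region (rows) x product (columns) -> total revenue

     Gadget X      Tool P        Widget A    
East             0             0           961  
West          2509          1253          1284  

Highest: West / Gadget X = $2509

West / Gadget X = $2509


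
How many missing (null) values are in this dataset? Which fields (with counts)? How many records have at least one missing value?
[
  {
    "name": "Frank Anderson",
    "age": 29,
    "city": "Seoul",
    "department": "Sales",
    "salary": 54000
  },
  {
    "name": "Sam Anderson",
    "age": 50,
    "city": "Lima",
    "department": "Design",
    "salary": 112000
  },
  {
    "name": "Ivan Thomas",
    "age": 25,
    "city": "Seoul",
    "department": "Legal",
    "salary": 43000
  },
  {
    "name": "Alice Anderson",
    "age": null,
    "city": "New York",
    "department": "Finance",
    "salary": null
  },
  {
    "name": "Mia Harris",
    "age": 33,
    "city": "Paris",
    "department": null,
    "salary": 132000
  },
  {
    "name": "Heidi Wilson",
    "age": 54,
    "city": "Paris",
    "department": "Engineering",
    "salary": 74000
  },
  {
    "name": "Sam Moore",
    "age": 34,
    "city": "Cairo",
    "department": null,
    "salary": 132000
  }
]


Checking for missing (null) values in 7 records:

  Frank Anderson: complete
  Sam Anderson: complete
  Ivan Thomas: complete
  Alice Anderson: age, salary
  Mia Harris: department
  Heidi Wilson: complete
  Sam Moore: department

Per field:
  name: 0 missing
  age: 1 missing
  city: 0 missing
  department: 2 missing
  salary: 1 missing

Total missing values: 4
Records with any missing: 3

4 missing values (age: 1, department: 2, salary: 1); 3 incomplete records


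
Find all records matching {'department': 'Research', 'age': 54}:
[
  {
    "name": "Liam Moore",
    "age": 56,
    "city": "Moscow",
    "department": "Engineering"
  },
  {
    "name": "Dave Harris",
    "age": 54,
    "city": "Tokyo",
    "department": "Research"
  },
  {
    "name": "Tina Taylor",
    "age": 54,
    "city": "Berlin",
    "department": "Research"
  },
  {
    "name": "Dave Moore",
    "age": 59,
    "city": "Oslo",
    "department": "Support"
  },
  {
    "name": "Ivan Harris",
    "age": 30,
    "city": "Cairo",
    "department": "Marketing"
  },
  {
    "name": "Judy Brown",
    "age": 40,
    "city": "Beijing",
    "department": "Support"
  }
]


Search criteria: {'department': 'Research', 'age': 54}

Checking 6 records:
  Liam Moore: {department: Engineering, age: 56}
  Dave Harris: {department: Research, age: 54} <-- MATCH
  Tina Taylor: {department: Research, age: 54} <-- MATCH
  Dave Moore: {department: Support, age: 59}
  Ivan Harris: {department: Marketing, age: 30}
  Judy Brown: {department: Support, age: 40}

Matches: ["Dave Harris", "Tina Taylor"]

["Dave Harris", "Tina Taylor"]


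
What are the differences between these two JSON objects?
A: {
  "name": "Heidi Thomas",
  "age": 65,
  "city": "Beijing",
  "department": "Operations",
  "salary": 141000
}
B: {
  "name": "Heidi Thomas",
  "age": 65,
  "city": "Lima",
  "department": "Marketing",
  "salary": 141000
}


Comparing each field (in key order):
  name: same
  age: same
  city: DIFFERENT
  department: DIFFERENT
  salary: same
Differences:
  city: Beijing -> Lima
  department: Operations -> Marketing

2 field(s) changed

2 changes: city, department


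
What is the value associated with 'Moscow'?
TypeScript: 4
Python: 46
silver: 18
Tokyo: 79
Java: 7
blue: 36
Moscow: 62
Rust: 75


Looking up key 'Moscow'
Value: 62

62


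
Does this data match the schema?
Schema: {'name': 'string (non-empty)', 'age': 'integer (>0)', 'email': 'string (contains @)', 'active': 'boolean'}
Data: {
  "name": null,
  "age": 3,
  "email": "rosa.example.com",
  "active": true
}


Validating each field against schema:
  name: FAIL (null is not a string)
  age: OK (positive integer)
  email: FAIL ("rosa.example.com" does not contain @)
  active: OK (boolean)

Result: INVALID (2 errors: name, email)

INVALID (2 errors: name, email)


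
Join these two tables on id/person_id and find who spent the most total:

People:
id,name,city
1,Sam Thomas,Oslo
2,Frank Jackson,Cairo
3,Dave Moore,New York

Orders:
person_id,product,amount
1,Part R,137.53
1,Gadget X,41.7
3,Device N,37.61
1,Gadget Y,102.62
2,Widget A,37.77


Join on: people.id = orders.person_id

Joined rows:
  Sam Thomas (Oslo) bought Part R for $137.53
  Sam Thomas (Oslo) bought Gadget X for $41.7
  Dave Moore (New York) bought Device N for $37.61
  Sam Thomas (Oslo) bought Gadget Y for $102.62
  Frank Jackson (Cairo) bought Widget A for $37.77

Total per person:
  Sam Thomas: $281.85
  Frank Jackson: $37.77
  Dave Moore: $37.61

Top spender: Sam Thomas ($281.85)

Sam Thomas ($281.85)


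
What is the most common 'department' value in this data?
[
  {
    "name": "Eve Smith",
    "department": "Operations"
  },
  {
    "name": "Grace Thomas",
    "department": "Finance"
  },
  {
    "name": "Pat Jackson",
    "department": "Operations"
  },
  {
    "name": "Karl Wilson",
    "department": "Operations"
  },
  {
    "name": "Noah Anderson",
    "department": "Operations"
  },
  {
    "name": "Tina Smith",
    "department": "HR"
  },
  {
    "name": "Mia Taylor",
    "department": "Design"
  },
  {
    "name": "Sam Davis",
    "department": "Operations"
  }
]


Counting 'department' values across 8 records:

  Operations: 5 #####
  Finance: 1 #
  HR: 1 #
  Design: 1 #

Most common: Operations (5 times)

Operations (5 times)


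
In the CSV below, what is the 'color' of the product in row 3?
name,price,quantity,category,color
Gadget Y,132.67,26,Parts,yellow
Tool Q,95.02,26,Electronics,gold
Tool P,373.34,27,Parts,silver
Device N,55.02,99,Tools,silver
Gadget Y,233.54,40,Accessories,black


Query: Row 3 ('Tool P'), column 'color'
Value: silver

silver


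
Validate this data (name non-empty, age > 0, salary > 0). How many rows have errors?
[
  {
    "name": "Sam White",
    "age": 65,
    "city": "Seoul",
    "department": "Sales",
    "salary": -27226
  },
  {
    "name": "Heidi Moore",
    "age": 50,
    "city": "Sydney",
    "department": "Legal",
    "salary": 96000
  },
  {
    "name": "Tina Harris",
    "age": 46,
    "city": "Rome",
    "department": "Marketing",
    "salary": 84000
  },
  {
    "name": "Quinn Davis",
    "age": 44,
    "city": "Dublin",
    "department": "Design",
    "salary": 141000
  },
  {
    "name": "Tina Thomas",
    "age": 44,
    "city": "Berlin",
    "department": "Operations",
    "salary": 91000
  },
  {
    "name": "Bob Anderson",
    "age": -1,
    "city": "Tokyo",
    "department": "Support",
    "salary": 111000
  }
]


Validating 6 records:
Rules: name non-empty, age > 0, salary > 0

  Row 1 (Sam White): negative salary: -27226
  Row 2 (Heidi Moore): OK
  Row 3 (Tina Harris): OK
  Row 4 (Quinn Davis): OK
  Row 5 (Tina Thomas): OK
  Row 6 (Bob Anderson): negative age: -1

Total errors: 2

2 errors


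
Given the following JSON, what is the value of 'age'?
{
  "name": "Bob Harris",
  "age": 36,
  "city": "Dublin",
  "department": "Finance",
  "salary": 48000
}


Looking up field 'age'
Value: 36

36


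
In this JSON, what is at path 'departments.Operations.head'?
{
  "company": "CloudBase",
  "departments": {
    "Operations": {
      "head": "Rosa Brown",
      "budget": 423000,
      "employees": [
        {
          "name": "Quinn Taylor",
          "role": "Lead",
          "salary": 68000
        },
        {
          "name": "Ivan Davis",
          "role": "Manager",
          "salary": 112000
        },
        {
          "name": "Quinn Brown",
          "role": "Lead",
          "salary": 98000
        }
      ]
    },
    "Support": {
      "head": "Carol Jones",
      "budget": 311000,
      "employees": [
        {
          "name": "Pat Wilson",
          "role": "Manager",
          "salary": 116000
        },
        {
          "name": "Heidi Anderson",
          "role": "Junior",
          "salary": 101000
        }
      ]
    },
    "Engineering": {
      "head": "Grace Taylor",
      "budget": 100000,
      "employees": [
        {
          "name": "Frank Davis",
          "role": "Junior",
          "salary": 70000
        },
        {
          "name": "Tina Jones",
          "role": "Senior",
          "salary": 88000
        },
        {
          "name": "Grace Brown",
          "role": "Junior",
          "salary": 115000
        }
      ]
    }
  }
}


Path: departments.Operations.head

Navigate:
  -> departments
  -> Operations
  -> head = 'Rosa Brown'

Rosa Brown


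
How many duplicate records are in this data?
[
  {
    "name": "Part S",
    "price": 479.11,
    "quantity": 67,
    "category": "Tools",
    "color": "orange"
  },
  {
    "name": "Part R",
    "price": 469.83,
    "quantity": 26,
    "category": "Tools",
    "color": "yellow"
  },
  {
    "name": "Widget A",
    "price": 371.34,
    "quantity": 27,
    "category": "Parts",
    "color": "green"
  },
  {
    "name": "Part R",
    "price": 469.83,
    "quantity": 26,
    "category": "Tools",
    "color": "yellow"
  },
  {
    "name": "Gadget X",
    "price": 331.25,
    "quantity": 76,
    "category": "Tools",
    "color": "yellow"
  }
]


Checking 5 records for duplicates:

  Row 1: Part S ($479.11, qty 67)
  Row 2: Part R ($469.83, qty 26)
  Row 3: Widget A ($371.34, qty 27)
  Row 4: Part R ($469.83, qty 26) <-- DUPLICATE
  Row 5: Gadget X ($331.25, qty 76)

Duplicates found: 1
Unique records: 4

1 duplicates, 4 unique


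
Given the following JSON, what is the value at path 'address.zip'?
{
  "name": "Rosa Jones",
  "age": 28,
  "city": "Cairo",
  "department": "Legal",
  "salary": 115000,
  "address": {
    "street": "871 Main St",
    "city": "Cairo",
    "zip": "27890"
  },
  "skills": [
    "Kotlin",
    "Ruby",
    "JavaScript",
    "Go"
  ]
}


Query: address.zip
Path: address -> zip
Value: 27890

27890


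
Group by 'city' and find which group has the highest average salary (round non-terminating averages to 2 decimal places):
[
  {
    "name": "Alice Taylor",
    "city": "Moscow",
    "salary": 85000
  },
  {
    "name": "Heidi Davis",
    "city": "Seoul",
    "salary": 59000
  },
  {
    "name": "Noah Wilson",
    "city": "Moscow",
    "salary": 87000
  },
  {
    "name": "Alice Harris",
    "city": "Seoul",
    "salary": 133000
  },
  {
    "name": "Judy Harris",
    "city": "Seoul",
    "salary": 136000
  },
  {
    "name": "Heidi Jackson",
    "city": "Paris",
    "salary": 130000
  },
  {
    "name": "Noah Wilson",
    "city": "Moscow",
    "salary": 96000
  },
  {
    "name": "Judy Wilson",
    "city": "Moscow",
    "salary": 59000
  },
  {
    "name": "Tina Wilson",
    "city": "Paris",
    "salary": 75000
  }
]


Group by: city

Groups:
  Moscow: 4 people, avg salary = 327000/4 = $81750
  Paris: 2 people, avg salary = 205000/2 = $102500
  Seoul: 3 people, avg salary = 328000/3 ≈ $109333.33

Highest average salary: Seoul (≈$109333.33)

Seoul (≈$109333.33)


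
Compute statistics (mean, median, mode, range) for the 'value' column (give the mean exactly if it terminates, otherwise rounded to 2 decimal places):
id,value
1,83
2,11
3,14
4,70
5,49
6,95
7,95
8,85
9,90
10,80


Data: [83, 11, 14, 70, 49, 95, 95, 85, 90, 80]
Count: 10
Sum: 672
Mean: 672/10 = 67.2
Sorted: [11, 14, 49, 70, 80, 83, 85, 90, 95, 95]
Median: 81.5
Mode: 95 (2 times)
Range: 95 - 11 = 84
Min: 11, Max: 95

mean=67.2, median=81.5, mode=95, range=84


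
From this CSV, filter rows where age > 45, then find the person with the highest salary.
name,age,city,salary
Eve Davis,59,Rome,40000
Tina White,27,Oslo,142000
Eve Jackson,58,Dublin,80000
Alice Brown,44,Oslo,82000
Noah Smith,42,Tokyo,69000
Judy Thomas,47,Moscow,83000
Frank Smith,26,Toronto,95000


Filter: age > 45
Sort by: salary (descending)

Filtered records (3):
  Judy Thomas, age 47, salary $83000
  Eve Jackson, age 58, salary $80000
  Eve Davis, age 59, salary $40000

Highest salary: Judy Thomas ($83000)

Judy Thomas


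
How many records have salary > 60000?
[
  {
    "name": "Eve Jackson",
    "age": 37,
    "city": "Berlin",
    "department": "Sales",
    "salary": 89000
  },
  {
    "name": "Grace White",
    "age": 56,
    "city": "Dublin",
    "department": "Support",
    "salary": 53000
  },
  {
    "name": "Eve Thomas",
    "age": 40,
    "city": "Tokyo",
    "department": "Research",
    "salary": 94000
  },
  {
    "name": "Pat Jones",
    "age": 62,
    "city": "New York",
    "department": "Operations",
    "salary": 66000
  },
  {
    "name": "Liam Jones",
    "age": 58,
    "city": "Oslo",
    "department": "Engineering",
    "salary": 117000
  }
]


Data: 5 records
Condition: salary > 60000

Checking each record:
  Eve Jackson: 89000 MATCH
  Grace White: 53000
  Eve Thomas: 94000 MATCH
  Pat Jones: 66000 MATCH
  Liam Jones: 117000 MATCH

Count: 4

4


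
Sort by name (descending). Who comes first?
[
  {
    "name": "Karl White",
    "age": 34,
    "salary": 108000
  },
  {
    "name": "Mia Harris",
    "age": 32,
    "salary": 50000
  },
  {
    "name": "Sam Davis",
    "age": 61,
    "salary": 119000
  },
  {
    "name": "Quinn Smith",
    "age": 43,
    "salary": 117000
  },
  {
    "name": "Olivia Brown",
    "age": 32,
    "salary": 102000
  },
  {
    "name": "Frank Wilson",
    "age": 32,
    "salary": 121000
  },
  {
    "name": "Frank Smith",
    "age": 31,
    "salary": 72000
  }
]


Sort by: name (descending)

Sorted order:
  1. Sam Davis (name = Sam Davis)
  2. Quinn Smith (name = Quinn Smith)
  3. Olivia Brown (name = Olivia Brown)
  4. Mia Harris (name = Mia Harris)
  5. Karl White (name = Karl White)
  6. Frank Wilson (name = Frank Wilson)
  7. Frank Smith (name = Frank Smith)

First: Sam Davis

Sam Davis


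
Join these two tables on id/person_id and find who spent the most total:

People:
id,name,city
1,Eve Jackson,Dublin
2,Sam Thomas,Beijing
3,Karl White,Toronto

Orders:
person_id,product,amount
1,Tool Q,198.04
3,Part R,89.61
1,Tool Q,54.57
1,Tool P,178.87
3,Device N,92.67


Join on: people.id = orders.person_id

Joined rows:
  Eve Jackson (Dublin) bought Tool Q for $198.04
  Karl White (Toronto) bought Part R for $89.61
  Eve Jackson (Dublin) bought Tool Q for $54.57
  Eve Jackson (Dublin) bought Tool P for $178.87
  Karl White (Toronto) bought Device N for $92.67

Total per person:
  Eve Jackson: $431.48
  Karl White: $182.28

Top spender: Eve Jackson ($431.48)

Eve Jackson ($431.48)


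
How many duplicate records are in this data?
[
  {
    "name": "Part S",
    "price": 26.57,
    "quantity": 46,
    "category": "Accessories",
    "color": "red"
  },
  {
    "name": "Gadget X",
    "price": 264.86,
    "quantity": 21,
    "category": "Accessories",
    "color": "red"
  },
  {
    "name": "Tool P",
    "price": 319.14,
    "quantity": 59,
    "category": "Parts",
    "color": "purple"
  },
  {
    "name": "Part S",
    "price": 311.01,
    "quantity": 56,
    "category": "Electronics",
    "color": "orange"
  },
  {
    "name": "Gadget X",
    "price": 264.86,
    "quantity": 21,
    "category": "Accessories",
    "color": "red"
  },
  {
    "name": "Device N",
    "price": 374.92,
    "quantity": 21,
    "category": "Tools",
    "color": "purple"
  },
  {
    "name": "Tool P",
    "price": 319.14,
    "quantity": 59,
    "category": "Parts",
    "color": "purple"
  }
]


Checking 7 records for duplicates:

  Row 1: Part S ($26.57, qty 46)
  Row 2: Gadget X ($264.86, qty 21)
  Row 3: Tool P ($319.14, qty 59)
  Row 4: Part S ($311.01, qty 56)
  Row 5: Gadget X ($264.86, qty 21) <-- DUPLICATE
  Row 6: Device N ($374.92, qty 21)
  Row 7: Tool P ($319.14, qty 59) <-- DUPLICATE

Duplicates found: 2
Unique records: 5

2 duplicates, 5 unique


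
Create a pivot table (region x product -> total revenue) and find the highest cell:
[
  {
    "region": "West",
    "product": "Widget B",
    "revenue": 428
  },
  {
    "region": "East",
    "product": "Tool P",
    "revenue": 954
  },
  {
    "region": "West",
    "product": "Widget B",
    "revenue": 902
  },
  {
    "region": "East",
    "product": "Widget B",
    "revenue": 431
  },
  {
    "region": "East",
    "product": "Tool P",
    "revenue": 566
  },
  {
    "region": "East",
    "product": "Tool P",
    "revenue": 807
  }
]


Pivot: region (rows) x product (columns) -> total revenue

     Tool P        Widget B    
East          2327           431  
West             0          1330  

Highest: East / Tool P = $2327

East / Tool P = $2327


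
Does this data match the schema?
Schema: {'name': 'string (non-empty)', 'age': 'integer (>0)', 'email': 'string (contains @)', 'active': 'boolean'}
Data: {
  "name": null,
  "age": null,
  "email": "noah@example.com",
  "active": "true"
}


Validating each field against schema:
  name: FAIL (null is not a string)
  age: FAIL (null is not an integer)
  email: OK (string with @)
  active: FAIL ("true" is not a boolean)

Result: INVALID (3 errors: name, age, active)

INVALID (3 errors: name, age, active)


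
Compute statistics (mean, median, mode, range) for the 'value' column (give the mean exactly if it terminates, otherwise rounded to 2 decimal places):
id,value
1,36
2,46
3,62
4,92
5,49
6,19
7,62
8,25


Data: [36, 46, 62, 92, 49, 19, 62, 25]
Count: 8
Sum: 391
Mean: 391/8 = 48.875
Sorted: [19, 25, 36, 46, 49, 62, 62, 92]
Median: 47.5
Mode: 62 (2 times)
Range: 92 - 19 = 73
Min: 19, Max: 92

mean=48.875, median=47.5, mode=62, range=73


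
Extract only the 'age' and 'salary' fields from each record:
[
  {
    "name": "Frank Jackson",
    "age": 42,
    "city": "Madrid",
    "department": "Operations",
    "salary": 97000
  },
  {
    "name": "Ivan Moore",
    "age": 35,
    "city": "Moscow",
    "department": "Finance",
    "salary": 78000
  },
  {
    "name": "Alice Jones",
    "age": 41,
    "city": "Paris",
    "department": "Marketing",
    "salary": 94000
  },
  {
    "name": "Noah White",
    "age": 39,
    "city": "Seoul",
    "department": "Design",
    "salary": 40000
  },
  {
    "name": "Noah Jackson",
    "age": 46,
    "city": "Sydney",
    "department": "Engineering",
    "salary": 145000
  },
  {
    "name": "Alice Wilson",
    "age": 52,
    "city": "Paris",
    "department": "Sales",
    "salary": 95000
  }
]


Original: 6 records with fields: name, age, city, department, salary
Keep: ['age', 'salary']
Drop: ['name', 'city', 'department']
Result: 6 records, 2 fields each

[
  {
    "age": 42,
    "salary": 97000
  },
  {
    "age": 35,
    "salary": 78000
  },
  {
    "age": 41,
    "salary": 94000
  },
  {
    "age": 39,
    "salary": 40000
  },
  {
    "age": 46,
    "salary": 145000
  },
  {
    "age": 52,
    "salary": 95000
  }
]


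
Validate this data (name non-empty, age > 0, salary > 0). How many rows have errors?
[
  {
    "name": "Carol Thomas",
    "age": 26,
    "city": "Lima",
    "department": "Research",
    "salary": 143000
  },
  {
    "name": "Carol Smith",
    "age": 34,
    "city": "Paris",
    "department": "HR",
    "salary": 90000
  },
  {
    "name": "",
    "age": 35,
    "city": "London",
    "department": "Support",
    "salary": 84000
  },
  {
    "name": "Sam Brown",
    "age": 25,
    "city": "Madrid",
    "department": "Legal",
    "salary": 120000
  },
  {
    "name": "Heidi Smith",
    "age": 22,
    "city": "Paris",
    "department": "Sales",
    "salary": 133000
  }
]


Validating 5 records:
Rules: name non-empty, age > 0, salary > 0

  Row 1 (Carol Thomas): OK
  Row 2 (Carol Smith): OK
  Row 3 (???): empty name
  Row 4 (Sam Brown): OK
  Row 5 (Heidi Smith): OK

Total errors: 1

1 errors


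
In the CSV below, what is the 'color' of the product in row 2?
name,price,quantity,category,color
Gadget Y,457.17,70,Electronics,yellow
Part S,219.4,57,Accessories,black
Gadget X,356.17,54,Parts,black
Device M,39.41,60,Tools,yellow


Query: Row 2 ('Part S'), column 'color'
Value: black

black


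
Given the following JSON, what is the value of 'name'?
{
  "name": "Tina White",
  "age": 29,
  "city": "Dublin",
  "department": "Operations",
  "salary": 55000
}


Looking up field 'name'
Value: Tina White

Tina White


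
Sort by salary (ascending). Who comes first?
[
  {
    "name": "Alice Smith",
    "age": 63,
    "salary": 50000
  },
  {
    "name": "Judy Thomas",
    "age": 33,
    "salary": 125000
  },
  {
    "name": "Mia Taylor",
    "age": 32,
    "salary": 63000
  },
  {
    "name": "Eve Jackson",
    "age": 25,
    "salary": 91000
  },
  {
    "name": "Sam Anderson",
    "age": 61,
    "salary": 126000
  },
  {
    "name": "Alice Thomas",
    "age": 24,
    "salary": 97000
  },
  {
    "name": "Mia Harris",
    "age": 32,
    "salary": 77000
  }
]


Sort by: salary (ascending)

Sorted order:
  1. Alice Smith (salary = 50000)
  2. Mia Taylor (salary = 63000)
  3. Mia Harris (salary = 77000)
  4. Eve Jackson (salary = 91000)
  5. Alice Thomas (salary = 97000)
  6. Judy Thomas (salary = 125000)
  7. Sam Anderson (salary = 126000)

First: Alice Smith

Alice Smith


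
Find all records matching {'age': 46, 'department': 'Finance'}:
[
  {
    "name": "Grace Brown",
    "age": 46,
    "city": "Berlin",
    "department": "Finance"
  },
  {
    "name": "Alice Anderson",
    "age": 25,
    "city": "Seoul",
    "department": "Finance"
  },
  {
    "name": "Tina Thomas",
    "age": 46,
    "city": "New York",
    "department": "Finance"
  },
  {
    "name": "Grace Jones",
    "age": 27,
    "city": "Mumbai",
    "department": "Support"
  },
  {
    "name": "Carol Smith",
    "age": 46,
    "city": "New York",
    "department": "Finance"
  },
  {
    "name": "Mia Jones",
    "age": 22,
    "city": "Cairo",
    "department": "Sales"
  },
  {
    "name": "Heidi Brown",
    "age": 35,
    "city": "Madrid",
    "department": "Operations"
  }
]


Search criteria: {'age': 46, 'department': 'Finance'}

Checking 7 records:
  Grace Brown: {age: 46, department: Finance} <-- MATCH
  Alice Anderson: {age: 25, department: Finance}
  Tina Thomas: {age: 46, department: Finance} <-- MATCH
  Grace Jones: {age: 27, department: Support}
  Carol Smith: {age: 46, department: Finance} <-- MATCH
  Mia Jones: {age: 22, department: Sales}
  Heidi Brown: {age: 35, department: Operations}

Matches: ["Grace Brown", "Tina Thomas", "Carol Smith"]

["Grace Brown", "Tina Thomas", "Carol Smith"]


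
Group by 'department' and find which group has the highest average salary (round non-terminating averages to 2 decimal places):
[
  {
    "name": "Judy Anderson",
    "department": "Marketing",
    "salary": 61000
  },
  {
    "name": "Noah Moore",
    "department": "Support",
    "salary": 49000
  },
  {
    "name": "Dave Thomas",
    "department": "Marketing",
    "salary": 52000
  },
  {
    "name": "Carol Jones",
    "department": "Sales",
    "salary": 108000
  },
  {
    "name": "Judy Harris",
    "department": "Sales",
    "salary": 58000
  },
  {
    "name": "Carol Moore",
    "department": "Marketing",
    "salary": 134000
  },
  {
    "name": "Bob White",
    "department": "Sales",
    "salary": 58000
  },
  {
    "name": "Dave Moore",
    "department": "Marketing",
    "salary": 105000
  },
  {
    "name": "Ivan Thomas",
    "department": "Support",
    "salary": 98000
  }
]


Group by: department

Groups:
  Marketing: 4 people, avg salary = 352000/4 = $88000
  Sales: 3 people, avg salary = 224000/3 ≈ $74666.67
  Support: 2 people, avg salary = 147000/2 = $73500

Highest average salary: Marketing ($88000)

Marketing ($88000)


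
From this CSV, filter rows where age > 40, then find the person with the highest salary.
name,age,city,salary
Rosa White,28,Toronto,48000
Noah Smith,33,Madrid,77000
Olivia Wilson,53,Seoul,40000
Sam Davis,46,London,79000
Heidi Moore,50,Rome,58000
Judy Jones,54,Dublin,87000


Filter: age > 40
Sort by: salary (descending)

Filtered records (4):
  Judy Jones, age 54, salary $87000
  Sam Davis, age 46, salary $79000
  Heidi Moore, age 50, salary $58000
  Olivia Wilson, age 53, salary $40000

Highest salary: Judy Jones ($87000)

Judy Jones


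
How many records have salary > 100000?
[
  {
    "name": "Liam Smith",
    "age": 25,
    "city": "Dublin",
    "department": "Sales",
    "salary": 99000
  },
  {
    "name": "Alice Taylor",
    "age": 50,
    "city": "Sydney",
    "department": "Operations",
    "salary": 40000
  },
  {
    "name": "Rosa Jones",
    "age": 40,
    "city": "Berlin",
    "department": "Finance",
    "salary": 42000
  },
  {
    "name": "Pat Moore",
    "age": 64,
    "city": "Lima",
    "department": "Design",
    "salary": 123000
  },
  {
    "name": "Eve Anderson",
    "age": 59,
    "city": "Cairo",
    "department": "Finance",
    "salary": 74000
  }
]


Data: 5 records
Condition: salary > 100000

Checking each record:
  Liam Smith: 99000
  Alice Taylor: 40000
  Rosa Jones: 42000
  Pat Moore: 123000 MATCH
  Eve Anderson: 74000

Count: 1

1


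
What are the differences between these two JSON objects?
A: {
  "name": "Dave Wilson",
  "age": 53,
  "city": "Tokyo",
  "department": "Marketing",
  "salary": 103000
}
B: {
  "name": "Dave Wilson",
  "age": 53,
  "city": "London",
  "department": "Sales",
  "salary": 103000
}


Comparing each field (in key order):
  name: same
  age: same
  city: DIFFERENT
  department: DIFFERENT
  salary: same
Differences:
  city: Tokyo -> London
  department: Marketing -> Sales

2 field(s) changed

2 changes: city, department


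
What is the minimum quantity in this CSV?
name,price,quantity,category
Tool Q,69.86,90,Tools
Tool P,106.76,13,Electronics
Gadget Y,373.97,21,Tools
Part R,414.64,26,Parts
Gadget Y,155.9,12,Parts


Computing minimum quantity:
Values: [90, 13, 21, 26, 12]
Min = 12

12


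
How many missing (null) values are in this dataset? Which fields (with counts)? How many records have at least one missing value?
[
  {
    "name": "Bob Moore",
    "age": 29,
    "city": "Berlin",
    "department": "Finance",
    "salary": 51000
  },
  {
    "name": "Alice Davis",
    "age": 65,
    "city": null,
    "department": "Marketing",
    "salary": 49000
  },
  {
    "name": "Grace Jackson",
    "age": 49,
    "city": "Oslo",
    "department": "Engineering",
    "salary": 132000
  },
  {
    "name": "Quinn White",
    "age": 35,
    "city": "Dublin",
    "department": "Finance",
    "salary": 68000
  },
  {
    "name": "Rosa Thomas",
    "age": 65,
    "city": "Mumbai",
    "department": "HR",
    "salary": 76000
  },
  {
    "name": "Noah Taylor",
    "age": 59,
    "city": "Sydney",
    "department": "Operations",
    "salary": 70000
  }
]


Checking for missing (null) values in 6 records:

  Bob Moore: complete
  Alice Davis: city
  Grace Jackson: complete
  Quinn White: complete
  Rosa Thomas: complete
  Noah Taylor: complete

Per field:
  name: 0 missing
  age: 0 missing
  city: 1 missing
  department: 0 missing
  salary: 0 missing

Total missing values: 1
Records with any missing: 1

1 missing values (city: 1); 1 incomplete records


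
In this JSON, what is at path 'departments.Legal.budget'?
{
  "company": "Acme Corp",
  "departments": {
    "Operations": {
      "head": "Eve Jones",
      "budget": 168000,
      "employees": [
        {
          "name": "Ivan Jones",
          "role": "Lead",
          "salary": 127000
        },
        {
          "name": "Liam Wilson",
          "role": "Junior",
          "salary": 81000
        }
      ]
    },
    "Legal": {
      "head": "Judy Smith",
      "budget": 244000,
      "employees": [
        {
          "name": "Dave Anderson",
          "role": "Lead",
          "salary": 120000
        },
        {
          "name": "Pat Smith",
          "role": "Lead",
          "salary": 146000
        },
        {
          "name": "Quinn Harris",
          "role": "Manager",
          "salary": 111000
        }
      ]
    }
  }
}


Path: departments.Legal.budget

Navigate:
  -> departments
  -> Legal
  -> budget = 244000

244000


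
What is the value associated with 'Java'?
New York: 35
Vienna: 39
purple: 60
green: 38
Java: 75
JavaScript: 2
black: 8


Looking up key 'Java'
Value: 75

75


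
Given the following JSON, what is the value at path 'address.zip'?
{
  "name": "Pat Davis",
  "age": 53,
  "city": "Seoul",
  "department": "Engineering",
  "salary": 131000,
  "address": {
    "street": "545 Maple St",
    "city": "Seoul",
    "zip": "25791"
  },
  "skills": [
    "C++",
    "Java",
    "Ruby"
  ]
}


Query: address.zip
Path: address -> zip
Value: 25791

25791


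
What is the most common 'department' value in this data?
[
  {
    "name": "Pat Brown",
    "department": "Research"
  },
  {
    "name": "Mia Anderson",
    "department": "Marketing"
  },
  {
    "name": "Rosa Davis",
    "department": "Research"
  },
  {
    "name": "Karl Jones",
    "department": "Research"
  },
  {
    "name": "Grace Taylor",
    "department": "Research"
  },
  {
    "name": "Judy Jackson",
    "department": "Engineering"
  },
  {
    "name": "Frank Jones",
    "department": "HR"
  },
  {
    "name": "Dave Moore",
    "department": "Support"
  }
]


Counting 'department' values across 8 records:

  Research: 4 ####
  Marketing: 1 #
  Engineering: 1 #
  HR: 1 #
  Support: 1 #

Most common: Research (4 times)

Research (4 times)


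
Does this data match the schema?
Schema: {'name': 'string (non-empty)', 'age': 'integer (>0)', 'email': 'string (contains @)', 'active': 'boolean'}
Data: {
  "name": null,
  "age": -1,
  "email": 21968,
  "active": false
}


Validating each field against schema:
  name: FAIL (null is not a string)
  age: FAIL (-1 is not > 0)
  email: FAIL (21968 is not a string)
  active: OK (boolean)

Result: INVALID (3 errors: name, age, email)

INVALID (3 errors: name, age, email)


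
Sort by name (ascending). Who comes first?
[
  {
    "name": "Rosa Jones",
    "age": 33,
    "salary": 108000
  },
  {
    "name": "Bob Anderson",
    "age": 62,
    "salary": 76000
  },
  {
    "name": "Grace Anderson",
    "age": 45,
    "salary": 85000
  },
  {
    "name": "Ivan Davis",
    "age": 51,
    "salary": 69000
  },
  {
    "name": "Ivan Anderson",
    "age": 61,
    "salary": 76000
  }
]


Sort by: name (ascending)

Sorted order:
  1. Bob Anderson (name = Bob Anderson)
  2. Grace Anderson (name = Grace Anderson)
  3. Ivan Anderson (name = Ivan Anderson)
  4. Ivan Davis (name = Ivan Davis)
  5. Rosa Jones (name = Rosa Jones)

First: Bob Anderson

Bob Anderson


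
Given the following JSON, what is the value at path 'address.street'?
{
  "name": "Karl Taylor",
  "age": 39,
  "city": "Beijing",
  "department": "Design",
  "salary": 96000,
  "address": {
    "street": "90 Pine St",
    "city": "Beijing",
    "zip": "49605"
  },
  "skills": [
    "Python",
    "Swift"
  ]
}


Query: address.street
Path: address -> street
Value: 90 Pine St

90 Pine St


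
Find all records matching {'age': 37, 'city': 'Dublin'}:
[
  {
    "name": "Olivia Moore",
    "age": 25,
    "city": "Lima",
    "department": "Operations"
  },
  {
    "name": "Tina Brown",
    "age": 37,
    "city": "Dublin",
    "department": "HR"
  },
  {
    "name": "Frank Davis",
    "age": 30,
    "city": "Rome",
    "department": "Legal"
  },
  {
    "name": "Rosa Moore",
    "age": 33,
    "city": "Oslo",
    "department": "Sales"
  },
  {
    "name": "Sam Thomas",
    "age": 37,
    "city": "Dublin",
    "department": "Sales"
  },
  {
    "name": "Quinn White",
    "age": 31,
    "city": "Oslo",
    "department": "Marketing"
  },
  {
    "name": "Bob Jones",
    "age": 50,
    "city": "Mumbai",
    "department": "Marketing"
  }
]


Search criteria: {'age': 37, 'city': 'Dublin'}

Checking 7 records:
  Olivia Moore: {age: 25, city: Lima}
  Tina Brown: {age: 37, city: Dublin} <-- MATCH
  Frank Davis: {age: 30, city: Rome}
  Rosa Moore: {age: 33, city: Oslo}
  Sam Thomas: {age: 37, city: Dublin} <-- MATCH
  Quinn White: {age: 31, city: Oslo}
  Bob Jones: {age: 50, city: Mumbai}

Matches: ["Tina Brown", "Sam Thomas"]

["Tina Brown", "Sam Thomas"]


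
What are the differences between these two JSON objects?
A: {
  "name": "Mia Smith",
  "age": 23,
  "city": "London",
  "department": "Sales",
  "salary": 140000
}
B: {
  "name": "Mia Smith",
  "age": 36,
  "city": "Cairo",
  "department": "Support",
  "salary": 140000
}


Comparing each field (in key order):
  name: same
  age: DIFFERENT
  city: DIFFERENT
  department: DIFFERENT
  salary: same
Differences:
  age: 23 -> 36
  city: London -> Cairo
  department: Sales -> Support

3 field(s) changed

3 changes: age, city, department


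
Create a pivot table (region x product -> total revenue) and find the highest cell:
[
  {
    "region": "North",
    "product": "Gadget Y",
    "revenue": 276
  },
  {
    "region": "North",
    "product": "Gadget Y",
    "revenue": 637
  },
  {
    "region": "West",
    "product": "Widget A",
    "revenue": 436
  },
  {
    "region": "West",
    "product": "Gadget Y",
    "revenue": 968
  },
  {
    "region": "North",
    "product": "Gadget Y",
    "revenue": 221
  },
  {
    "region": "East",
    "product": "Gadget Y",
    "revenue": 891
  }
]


Pivot: region (rows) x product (columns) -> total revenue

     Gadget Y      Widget A    
East           891             0  
North         1134             0  
West           968           436  

Highest: North / Gadget Y = $1134

North / Gadget Y = $1134


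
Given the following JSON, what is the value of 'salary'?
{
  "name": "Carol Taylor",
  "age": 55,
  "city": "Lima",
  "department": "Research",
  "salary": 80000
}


Looking up field 'salary'
Value: 80000

80000


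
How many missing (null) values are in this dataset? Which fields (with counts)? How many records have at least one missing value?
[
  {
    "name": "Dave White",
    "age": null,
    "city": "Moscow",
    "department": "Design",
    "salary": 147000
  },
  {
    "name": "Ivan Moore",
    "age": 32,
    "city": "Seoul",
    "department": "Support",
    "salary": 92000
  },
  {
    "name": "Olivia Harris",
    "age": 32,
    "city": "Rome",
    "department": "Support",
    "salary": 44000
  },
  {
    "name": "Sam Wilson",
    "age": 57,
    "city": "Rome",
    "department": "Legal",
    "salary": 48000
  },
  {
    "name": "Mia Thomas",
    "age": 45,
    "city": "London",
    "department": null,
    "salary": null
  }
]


Checking for missing (null) values in 5 records:

  Dave White: age
  Ivan Moore: complete
  Olivia Harris: complete
  Sam Wilson: complete
  Mia Thomas: department, salary

Per field:
  name: 0 missing
  age: 1 missing
  city: 0 missing
  department: 1 missing
  salary: 1 missing

Total missing values: 3
Records with any missing: 2

3 missing values (age: 1, department: 1, salary: 1); 2 incomplete records


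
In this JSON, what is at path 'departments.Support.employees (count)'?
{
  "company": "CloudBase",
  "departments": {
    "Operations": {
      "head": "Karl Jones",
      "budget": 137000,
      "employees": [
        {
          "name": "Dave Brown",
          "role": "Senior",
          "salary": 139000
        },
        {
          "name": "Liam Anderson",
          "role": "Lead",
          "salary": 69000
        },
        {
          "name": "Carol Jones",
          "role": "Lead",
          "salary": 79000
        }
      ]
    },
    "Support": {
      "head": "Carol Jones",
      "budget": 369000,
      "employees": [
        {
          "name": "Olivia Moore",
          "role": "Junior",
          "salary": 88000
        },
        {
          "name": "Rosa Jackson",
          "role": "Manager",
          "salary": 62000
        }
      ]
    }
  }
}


Path: departments.Support.employees (count)

Navigate:
  -> departments
  -> Support
  -> employees (array, length 2)

2


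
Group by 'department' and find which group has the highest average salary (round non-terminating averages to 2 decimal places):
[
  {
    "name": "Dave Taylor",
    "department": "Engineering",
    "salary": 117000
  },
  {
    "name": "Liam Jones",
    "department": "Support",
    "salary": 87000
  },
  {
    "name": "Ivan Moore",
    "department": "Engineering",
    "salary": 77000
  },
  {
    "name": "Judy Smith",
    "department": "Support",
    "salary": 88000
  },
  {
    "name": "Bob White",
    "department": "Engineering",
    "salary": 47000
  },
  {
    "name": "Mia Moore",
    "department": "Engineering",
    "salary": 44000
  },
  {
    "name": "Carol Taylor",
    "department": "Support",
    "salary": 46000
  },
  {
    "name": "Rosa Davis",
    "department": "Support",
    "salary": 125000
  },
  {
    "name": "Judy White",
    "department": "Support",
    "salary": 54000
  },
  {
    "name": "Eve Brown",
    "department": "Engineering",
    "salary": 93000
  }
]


Group by: department

Groups:
  Engineering: 5 people, avg salary = 378000/5 = $75600
  Support: 5 people, avg salary = 400000/5 = $80000

Highest average salary: Support ($80000)

Support ($80000)


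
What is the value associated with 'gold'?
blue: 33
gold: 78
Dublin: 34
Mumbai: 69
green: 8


Looking up key 'gold'
Value: 78

78


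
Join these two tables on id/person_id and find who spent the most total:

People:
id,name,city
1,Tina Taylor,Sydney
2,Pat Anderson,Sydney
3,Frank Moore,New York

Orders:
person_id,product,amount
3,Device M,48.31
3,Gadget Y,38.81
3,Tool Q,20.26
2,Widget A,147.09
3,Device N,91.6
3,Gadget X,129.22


Join on: people.id = orders.person_id

Joined rows:
  Frank Moore (New York) bought Device M for $48.31
  Frank Moore (New York) bought Gadget Y for $38.81
  Frank Moore (New York) bought Tool Q for $20.26
  Pat Anderson (Sydney) bought Widget A for $147.09
  Frank Moore (New York) bought Device N for $91.6
  Frank Moore (New York) bought Gadget X for $129.22

Total per person:
  Frank Moore: $328.20
  Pat Anderson: $147.09

Top spender: Frank Moore ($328.20)

Frank Moore ($328.20)


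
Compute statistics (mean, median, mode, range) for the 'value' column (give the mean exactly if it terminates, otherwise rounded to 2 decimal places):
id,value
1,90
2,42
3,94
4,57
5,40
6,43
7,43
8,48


Data: [90, 42, 94, 57, 40, 43, 43, 48]
Count: 8
Sum: 457
Mean: 457/8 = 57.125
Sorted: [40, 42, 43, 43, 48, 57, 90, 94]
Median: 45.5
Mode: 43 (2 times)
Range: 94 - 40 = 54
Min: 40, Max: 94

mean=57.125, median=45.5, mode=43, range=54
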